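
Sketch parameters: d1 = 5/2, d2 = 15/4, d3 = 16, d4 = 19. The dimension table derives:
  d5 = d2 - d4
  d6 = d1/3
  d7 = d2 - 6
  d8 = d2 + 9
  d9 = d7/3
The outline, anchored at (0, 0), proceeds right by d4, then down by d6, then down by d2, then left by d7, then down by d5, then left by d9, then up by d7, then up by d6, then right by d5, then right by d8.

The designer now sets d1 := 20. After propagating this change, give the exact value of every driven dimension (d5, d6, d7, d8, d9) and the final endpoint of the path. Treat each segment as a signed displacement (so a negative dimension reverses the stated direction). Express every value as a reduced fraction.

Apply edit: d1 := 20
  d5 = d2 - d4 = -61/4
  d6 = d1/3 = 20/3
  d7 = d2 - 6 = -9/4
  d8 = d2 + 9 = 51/4
  d9 = d7/3 = -3/4
Walk from origin (0, 0):
  seg 1: right by d4 = 19 → (19, 0)
  seg 2: down by d6 = 20/3 → (19, -20/3)
  seg 3: down by d2 = 15/4 → (19, -125/12)
  seg 4: left by d7 = -9/4 → (85/4, -125/12)
  seg 5: down by d5 = -61/4 → (85/4, 29/6)
  seg 6: left by d9 = -3/4 → (22, 29/6)
  seg 7: up by d7 = -9/4 → (22, 31/12)
  seg 8: up by d6 = 20/3 → (22, 37/4)
  seg 9: right by d5 = -61/4 → (27/4, 37/4)
  seg 10: right by d8 = 51/4 → (39/2, 37/4)

d5 = -61/4
d6 = 20/3
d7 = -9/4
d8 = 51/4
d9 = -3/4
endpoint = (39/2, 37/4)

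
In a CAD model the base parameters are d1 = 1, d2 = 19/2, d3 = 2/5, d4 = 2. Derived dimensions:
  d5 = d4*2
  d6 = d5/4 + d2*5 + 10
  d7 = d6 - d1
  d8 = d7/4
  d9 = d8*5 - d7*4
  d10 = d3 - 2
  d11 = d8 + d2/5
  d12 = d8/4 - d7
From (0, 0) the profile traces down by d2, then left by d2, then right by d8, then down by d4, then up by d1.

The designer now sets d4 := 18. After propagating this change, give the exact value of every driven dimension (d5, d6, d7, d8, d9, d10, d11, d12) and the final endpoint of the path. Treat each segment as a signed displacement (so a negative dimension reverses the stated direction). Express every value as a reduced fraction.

d5 = 36
d6 = 133/2
d7 = 131/2
d8 = 131/8
d9 = -1441/8
d10 = -8/5
d11 = 731/40
d12 = -1965/32
endpoint = (55/8, -53/2)

Apply edit: d4 := 18
  d5 = d4*2 = 36
  d6 = d5/4 + d2*5 + 10 = 133/2
  d7 = d6 - d1 = 131/2
  d8 = d7/4 = 131/8
  d9 = d8*5 - d7*4 = -1441/8
  d10 = d3 - 2 = -8/5
  d11 = d8 + d2/5 = 731/40
  d12 = d8/4 - d7 = -1965/32
Walk from origin (0, 0):
  seg 1: down by d2 = 19/2 → (0, -19/2)
  seg 2: left by d2 = 19/2 → (-19/2, -19/2)
  seg 3: right by d8 = 131/8 → (55/8, -19/2)
  seg 4: down by d4 = 18 → (55/8, -55/2)
  seg 5: up by d1 = 1 → (55/8, -53/2)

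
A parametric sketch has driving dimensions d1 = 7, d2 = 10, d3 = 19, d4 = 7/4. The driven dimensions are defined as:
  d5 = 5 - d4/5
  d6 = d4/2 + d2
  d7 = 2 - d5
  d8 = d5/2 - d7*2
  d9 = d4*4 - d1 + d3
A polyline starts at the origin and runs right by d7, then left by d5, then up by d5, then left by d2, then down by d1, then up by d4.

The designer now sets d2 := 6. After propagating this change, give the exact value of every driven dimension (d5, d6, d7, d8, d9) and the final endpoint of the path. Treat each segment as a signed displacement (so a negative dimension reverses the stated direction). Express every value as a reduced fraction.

d5 = 93/20
d6 = 55/8
d7 = -53/20
d8 = 61/8
d9 = 19
endpoint = (-133/10, -3/5)

Apply edit: d2 := 6
  d5 = 5 - d4/5 = 93/20
  d6 = d4/2 + d2 = 55/8
  d7 = 2 - d5 = -53/20
  d8 = d5/2 - d7*2 = 61/8
  d9 = d4*4 - d1 + d3 = 19
Walk from origin (0, 0):
  seg 1: right by d7 = -53/20 → (-53/20, 0)
  seg 2: left by d5 = 93/20 → (-73/10, 0)
  seg 3: up by d5 = 93/20 → (-73/10, 93/20)
  seg 4: left by d2 = 6 → (-133/10, 93/20)
  seg 5: down by d1 = 7 → (-133/10, -47/20)
  seg 6: up by d4 = 7/4 → (-133/10, -3/5)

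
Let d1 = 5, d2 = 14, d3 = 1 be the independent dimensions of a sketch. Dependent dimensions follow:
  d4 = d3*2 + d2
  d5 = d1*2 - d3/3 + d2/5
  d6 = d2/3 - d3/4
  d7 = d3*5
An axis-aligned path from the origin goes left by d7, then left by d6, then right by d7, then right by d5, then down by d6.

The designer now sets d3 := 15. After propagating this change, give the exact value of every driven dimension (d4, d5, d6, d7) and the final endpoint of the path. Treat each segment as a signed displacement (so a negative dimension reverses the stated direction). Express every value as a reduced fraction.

d4 = 44
d5 = 39/5
d6 = 11/12
d7 = 75
endpoint = (413/60, -11/12)

Apply edit: d3 := 15
  d4 = d3*2 + d2 = 44
  d5 = d1*2 - d3/3 + d2/5 = 39/5
  d6 = d2/3 - d3/4 = 11/12
  d7 = d3*5 = 75
Walk from origin (0, 0):
  seg 1: left by d7 = 75 → (-75, 0)
  seg 2: left by d6 = 11/12 → (-911/12, 0)
  seg 3: right by d7 = 75 → (-11/12, 0)
  seg 4: right by d5 = 39/5 → (413/60, 0)
  seg 5: down by d6 = 11/12 → (413/60, -11/12)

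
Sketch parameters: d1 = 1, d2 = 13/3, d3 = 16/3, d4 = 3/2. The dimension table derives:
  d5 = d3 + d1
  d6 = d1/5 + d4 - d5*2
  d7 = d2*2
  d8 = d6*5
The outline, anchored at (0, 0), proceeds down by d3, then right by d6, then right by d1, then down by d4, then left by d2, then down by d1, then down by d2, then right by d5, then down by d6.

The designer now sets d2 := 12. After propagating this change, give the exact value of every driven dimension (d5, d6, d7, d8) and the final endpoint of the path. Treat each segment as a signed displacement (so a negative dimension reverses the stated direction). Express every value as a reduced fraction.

d5 = 19/3
d6 = -329/30
d7 = 24
d8 = -329/6
endpoint = (-469/30, -133/15)

Apply edit: d2 := 12
  d5 = d3 + d1 = 19/3
  d6 = d1/5 + d4 - d5*2 = -329/30
  d7 = d2*2 = 24
  d8 = d6*5 = -329/6
Walk from origin (0, 0):
  seg 1: down by d3 = 16/3 → (0, -16/3)
  seg 2: right by d6 = -329/30 → (-329/30, -16/3)
  seg 3: right by d1 = 1 → (-299/30, -16/3)
  seg 4: down by d4 = 3/2 → (-299/30, -41/6)
  seg 5: left by d2 = 12 → (-659/30, -41/6)
  seg 6: down by d1 = 1 → (-659/30, -47/6)
  seg 7: down by d2 = 12 → (-659/30, -119/6)
  seg 8: right by d5 = 19/3 → (-469/30, -119/6)
  seg 9: down by d6 = -329/30 → (-469/30, -133/15)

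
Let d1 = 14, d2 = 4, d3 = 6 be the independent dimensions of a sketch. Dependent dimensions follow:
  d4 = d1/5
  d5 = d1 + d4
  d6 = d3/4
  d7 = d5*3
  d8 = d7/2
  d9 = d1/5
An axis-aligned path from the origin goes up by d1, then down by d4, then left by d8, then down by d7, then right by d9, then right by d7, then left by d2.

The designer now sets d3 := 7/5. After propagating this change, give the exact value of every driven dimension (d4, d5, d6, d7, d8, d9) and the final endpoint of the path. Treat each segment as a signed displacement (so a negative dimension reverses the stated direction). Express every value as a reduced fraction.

Apply edit: d3 := 7/5
  d4 = d1/5 = 14/5
  d5 = d1 + d4 = 84/5
  d6 = d3/4 = 7/20
  d7 = d5*3 = 252/5
  d8 = d7/2 = 126/5
  d9 = d1/5 = 14/5
Walk from origin (0, 0):
  seg 1: up by d1 = 14 → (0, 14)
  seg 2: down by d4 = 14/5 → (0, 56/5)
  seg 3: left by d8 = 126/5 → (-126/5, 56/5)
  seg 4: down by d7 = 252/5 → (-126/5, -196/5)
  seg 5: right by d9 = 14/5 → (-112/5, -196/5)
  seg 6: right by d7 = 252/5 → (28, -196/5)
  seg 7: left by d2 = 4 → (24, -196/5)

d4 = 14/5
d5 = 84/5
d6 = 7/20
d7 = 252/5
d8 = 126/5
d9 = 14/5
endpoint = (24, -196/5)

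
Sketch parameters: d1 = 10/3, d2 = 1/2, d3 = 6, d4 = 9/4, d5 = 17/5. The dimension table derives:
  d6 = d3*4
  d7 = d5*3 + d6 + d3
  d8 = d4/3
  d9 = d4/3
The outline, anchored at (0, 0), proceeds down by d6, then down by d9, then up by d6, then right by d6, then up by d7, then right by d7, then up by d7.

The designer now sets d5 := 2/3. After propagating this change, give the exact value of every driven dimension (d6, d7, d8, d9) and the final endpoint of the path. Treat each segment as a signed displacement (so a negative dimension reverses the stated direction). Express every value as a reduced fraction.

Apply edit: d5 := 2/3
  d6 = d3*4 = 24
  d7 = d5*3 + d6 + d3 = 32
  d8 = d4/3 = 3/4
  d9 = d4/3 = 3/4
Walk from origin (0, 0):
  seg 1: down by d6 = 24 → (0, -24)
  seg 2: down by d9 = 3/4 → (0, -99/4)
  seg 3: up by d6 = 24 → (0, -3/4)
  seg 4: right by d6 = 24 → (24, -3/4)
  seg 5: up by d7 = 32 → (24, 125/4)
  seg 6: right by d7 = 32 → (56, 125/4)
  seg 7: up by d7 = 32 → (56, 253/4)

d6 = 24
d7 = 32
d8 = 3/4
d9 = 3/4
endpoint = (56, 253/4)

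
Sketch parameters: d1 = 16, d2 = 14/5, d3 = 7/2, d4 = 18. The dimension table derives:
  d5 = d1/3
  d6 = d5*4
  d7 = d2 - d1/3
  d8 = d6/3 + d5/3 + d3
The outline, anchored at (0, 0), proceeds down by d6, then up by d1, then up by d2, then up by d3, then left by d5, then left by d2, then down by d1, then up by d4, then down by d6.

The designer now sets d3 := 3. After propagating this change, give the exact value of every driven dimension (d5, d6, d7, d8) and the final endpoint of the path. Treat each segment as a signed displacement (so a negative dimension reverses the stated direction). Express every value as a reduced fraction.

d5 = 16/3
d6 = 64/3
d7 = -38/15
d8 = 107/9
endpoint = (-122/15, -283/15)

Apply edit: d3 := 3
  d5 = d1/3 = 16/3
  d6 = d5*4 = 64/3
  d7 = d2 - d1/3 = -38/15
  d8 = d6/3 + d5/3 + d3 = 107/9
Walk from origin (0, 0):
  seg 1: down by d6 = 64/3 → (0, -64/3)
  seg 2: up by d1 = 16 → (0, -16/3)
  seg 3: up by d2 = 14/5 → (0, -38/15)
  seg 4: up by d3 = 3 → (0, 7/15)
  seg 5: left by d5 = 16/3 → (-16/3, 7/15)
  seg 6: left by d2 = 14/5 → (-122/15, 7/15)
  seg 7: down by d1 = 16 → (-122/15, -233/15)
  seg 8: up by d4 = 18 → (-122/15, 37/15)
  seg 9: down by d6 = 64/3 → (-122/15, -283/15)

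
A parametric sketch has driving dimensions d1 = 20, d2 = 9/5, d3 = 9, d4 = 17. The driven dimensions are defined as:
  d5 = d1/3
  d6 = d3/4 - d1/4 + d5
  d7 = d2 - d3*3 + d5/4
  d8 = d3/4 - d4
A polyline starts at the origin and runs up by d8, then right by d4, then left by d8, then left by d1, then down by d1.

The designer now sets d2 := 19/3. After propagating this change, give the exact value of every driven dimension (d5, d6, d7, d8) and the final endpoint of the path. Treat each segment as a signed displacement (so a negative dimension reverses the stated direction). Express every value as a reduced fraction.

d5 = 20/3
d6 = 47/12
d7 = -19
d8 = -59/4
endpoint = (47/4, -139/4)

Apply edit: d2 := 19/3
  d5 = d1/3 = 20/3
  d6 = d3/4 - d1/4 + d5 = 47/12
  d7 = d2 - d3*3 + d5/4 = -19
  d8 = d3/4 - d4 = -59/4
Walk from origin (0, 0):
  seg 1: up by d8 = -59/4 → (0, -59/4)
  seg 2: right by d4 = 17 → (17, -59/4)
  seg 3: left by d8 = -59/4 → (127/4, -59/4)
  seg 4: left by d1 = 20 → (47/4, -59/4)
  seg 5: down by d1 = 20 → (47/4, -139/4)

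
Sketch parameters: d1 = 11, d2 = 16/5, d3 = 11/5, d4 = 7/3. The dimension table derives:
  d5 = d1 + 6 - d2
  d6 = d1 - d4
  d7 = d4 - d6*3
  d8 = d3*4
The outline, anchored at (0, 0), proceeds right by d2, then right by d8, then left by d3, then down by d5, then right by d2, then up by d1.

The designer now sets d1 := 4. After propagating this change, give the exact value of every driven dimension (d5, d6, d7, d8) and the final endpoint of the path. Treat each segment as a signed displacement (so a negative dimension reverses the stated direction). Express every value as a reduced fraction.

d5 = 34/5
d6 = 5/3
d7 = -8/3
d8 = 44/5
endpoint = (13, -14/5)

Apply edit: d1 := 4
  d5 = d1 + 6 - d2 = 34/5
  d6 = d1 - d4 = 5/3
  d7 = d4 - d6*3 = -8/3
  d8 = d3*4 = 44/5
Walk from origin (0, 0):
  seg 1: right by d2 = 16/5 → (16/5, 0)
  seg 2: right by d8 = 44/5 → (12, 0)
  seg 3: left by d3 = 11/5 → (49/5, 0)
  seg 4: down by d5 = 34/5 → (49/5, -34/5)
  seg 5: right by d2 = 16/5 → (13, -34/5)
  seg 6: up by d1 = 4 → (13, -14/5)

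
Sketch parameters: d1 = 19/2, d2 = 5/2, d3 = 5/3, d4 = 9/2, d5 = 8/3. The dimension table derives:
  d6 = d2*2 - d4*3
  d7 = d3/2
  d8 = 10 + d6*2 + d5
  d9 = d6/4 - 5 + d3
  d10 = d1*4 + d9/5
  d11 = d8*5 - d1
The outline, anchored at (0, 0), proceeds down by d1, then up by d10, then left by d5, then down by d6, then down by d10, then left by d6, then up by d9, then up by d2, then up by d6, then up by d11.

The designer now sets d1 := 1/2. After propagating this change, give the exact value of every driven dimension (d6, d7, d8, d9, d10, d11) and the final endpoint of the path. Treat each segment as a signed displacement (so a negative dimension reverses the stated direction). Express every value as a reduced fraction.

d6 = -17/2
d7 = 5/6
d8 = -13/3
d9 = -131/24
d10 = 109/120
d11 = -133/6
endpoint = (35/6, -205/8)

Apply edit: d1 := 1/2
  d6 = d2*2 - d4*3 = -17/2
  d7 = d3/2 = 5/6
  d8 = 10 + d6*2 + d5 = -13/3
  d9 = d6/4 - 5 + d3 = -131/24
  d10 = d1*4 + d9/5 = 109/120
  d11 = d8*5 - d1 = -133/6
Walk from origin (0, 0):
  seg 1: down by d1 = 1/2 → (0, -1/2)
  seg 2: up by d10 = 109/120 → (0, 49/120)
  seg 3: left by d5 = 8/3 → (-8/3, 49/120)
  seg 4: down by d6 = -17/2 → (-8/3, 1069/120)
  seg 5: down by d10 = 109/120 → (-8/3, 8)
  seg 6: left by d6 = -17/2 → (35/6, 8)
  seg 7: up by d9 = -131/24 → (35/6, 61/24)
  seg 8: up by d2 = 5/2 → (35/6, 121/24)
  seg 9: up by d6 = -17/2 → (35/6, -83/24)
  seg 10: up by d11 = -133/6 → (35/6, -205/8)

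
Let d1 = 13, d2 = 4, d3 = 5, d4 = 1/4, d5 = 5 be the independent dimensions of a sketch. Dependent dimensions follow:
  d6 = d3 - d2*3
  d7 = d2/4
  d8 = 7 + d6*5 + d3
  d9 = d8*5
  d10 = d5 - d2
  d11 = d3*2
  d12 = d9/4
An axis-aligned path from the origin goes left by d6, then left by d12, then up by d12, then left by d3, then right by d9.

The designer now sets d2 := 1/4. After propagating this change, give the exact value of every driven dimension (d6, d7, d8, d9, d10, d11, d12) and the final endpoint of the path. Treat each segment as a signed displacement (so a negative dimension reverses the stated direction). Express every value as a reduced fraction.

d6 = 17/4
d7 = 1/16
d8 = 133/4
d9 = 665/4
d10 = 19/4
d11 = 10
d12 = 665/16
endpoint = (1847/16, 665/16)

Apply edit: d2 := 1/4
  d6 = d3 - d2*3 = 17/4
  d7 = d2/4 = 1/16
  d8 = 7 + d6*5 + d3 = 133/4
  d9 = d8*5 = 665/4
  d10 = d5 - d2 = 19/4
  d11 = d3*2 = 10
  d12 = d9/4 = 665/16
Walk from origin (0, 0):
  seg 1: left by d6 = 17/4 → (-17/4, 0)
  seg 2: left by d12 = 665/16 → (-733/16, 0)
  seg 3: up by d12 = 665/16 → (-733/16, 665/16)
  seg 4: left by d3 = 5 → (-813/16, 665/16)
  seg 5: right by d9 = 665/4 → (1847/16, 665/16)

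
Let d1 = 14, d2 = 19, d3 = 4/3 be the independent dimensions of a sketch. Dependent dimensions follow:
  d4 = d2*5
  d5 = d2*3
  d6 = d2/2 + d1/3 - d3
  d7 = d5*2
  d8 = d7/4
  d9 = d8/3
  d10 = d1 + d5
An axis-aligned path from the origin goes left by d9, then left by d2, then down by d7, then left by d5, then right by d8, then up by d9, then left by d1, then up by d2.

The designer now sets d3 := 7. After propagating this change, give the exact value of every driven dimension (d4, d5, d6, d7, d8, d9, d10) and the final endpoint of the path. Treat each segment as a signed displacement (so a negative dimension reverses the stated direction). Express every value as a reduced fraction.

Apply edit: d3 := 7
  d4 = d2*5 = 95
  d5 = d2*3 = 57
  d6 = d2/2 + d1/3 - d3 = 43/6
  d7 = d5*2 = 114
  d8 = d7/4 = 57/2
  d9 = d8/3 = 19/2
  d10 = d1 + d5 = 71
Walk from origin (0, 0):
  seg 1: left by d9 = 19/2 → (-19/2, 0)
  seg 2: left by d2 = 19 → (-57/2, 0)
  seg 3: down by d7 = 114 → (-57/2, -114)
  seg 4: left by d5 = 57 → (-171/2, -114)
  seg 5: right by d8 = 57/2 → (-57, -114)
  seg 6: up by d9 = 19/2 → (-57, -209/2)
  seg 7: left by d1 = 14 → (-71, -209/2)
  seg 8: up by d2 = 19 → (-71, -171/2)

d4 = 95
d5 = 57
d6 = 43/6
d7 = 114
d8 = 57/2
d9 = 19/2
d10 = 71
endpoint = (-71, -171/2)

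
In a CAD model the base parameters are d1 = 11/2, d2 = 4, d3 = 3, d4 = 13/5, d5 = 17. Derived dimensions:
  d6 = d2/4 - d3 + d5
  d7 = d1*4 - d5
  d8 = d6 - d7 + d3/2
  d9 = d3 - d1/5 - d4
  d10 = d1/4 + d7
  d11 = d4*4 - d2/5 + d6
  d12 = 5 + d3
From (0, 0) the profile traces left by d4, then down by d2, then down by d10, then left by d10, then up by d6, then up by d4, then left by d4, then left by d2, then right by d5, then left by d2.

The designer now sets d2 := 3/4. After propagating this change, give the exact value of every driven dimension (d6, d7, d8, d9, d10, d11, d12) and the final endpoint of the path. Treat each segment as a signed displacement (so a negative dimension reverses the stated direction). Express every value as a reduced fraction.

d6 = 227/16
d7 = 5
d8 = 171/16
d9 = -7/10
d10 = 51/8
d11 = 391/16
d12 = 8
endpoint = (157/40, 773/80)

Apply edit: d2 := 3/4
  d6 = d2/4 - d3 + d5 = 227/16
  d7 = d1*4 - d5 = 5
  d8 = d6 - d7 + d3/2 = 171/16
  d9 = d3 - d1/5 - d4 = -7/10
  d10 = d1/4 + d7 = 51/8
  d11 = d4*4 - d2/5 + d6 = 391/16
  d12 = 5 + d3 = 8
Walk from origin (0, 0):
  seg 1: left by d4 = 13/5 → (-13/5, 0)
  seg 2: down by d2 = 3/4 → (-13/5, -3/4)
  seg 3: down by d10 = 51/8 → (-13/5, -57/8)
  seg 4: left by d10 = 51/8 → (-359/40, -57/8)
  seg 5: up by d6 = 227/16 → (-359/40, 113/16)
  seg 6: up by d4 = 13/5 → (-359/40, 773/80)
  seg 7: left by d4 = 13/5 → (-463/40, 773/80)
  seg 8: left by d2 = 3/4 → (-493/40, 773/80)
  seg 9: right by d5 = 17 → (187/40, 773/80)
  seg 10: left by d2 = 3/4 → (157/40, 773/80)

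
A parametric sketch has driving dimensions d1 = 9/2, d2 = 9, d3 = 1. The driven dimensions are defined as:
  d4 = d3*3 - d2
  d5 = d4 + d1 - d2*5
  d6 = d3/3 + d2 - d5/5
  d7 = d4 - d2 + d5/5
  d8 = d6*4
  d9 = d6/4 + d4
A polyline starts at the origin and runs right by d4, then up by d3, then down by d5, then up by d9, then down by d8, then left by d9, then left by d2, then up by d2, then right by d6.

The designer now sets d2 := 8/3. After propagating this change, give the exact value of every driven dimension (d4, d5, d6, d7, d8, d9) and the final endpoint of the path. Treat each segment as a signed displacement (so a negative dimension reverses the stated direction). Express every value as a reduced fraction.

Apply edit: d2 := 8/3
  d4 = d3*3 - d2 = 1/3
  d5 = d4 + d1 - d2*5 = -17/2
  d6 = d3/3 + d2 - d5/5 = 47/10
  d7 = d4 - d2 + d5/5 = -121/30
  d8 = d6*4 = 94/5
  d9 = d6/4 + d4 = 181/120
Walk from origin (0, 0):
  seg 1: right by d4 = 1/3 → (1/3, 0)
  seg 2: up by d3 = 1 → (1/3, 1)
  seg 3: down by d5 = -17/2 → (1/3, 19/2)
  seg 4: up by d9 = 181/120 → (1/3, 1321/120)
  seg 5: down by d8 = 94/5 → (1/3, -187/24)
  seg 6: left by d9 = 181/120 → (-47/40, -187/24)
  seg 7: left by d2 = 8/3 → (-461/120, -187/24)
  seg 8: up by d2 = 8/3 → (-461/120, -41/8)
  seg 9: right by d6 = 47/10 → (103/120, -41/8)

d4 = 1/3
d5 = -17/2
d6 = 47/10
d7 = -121/30
d8 = 94/5
d9 = 181/120
endpoint = (103/120, -41/8)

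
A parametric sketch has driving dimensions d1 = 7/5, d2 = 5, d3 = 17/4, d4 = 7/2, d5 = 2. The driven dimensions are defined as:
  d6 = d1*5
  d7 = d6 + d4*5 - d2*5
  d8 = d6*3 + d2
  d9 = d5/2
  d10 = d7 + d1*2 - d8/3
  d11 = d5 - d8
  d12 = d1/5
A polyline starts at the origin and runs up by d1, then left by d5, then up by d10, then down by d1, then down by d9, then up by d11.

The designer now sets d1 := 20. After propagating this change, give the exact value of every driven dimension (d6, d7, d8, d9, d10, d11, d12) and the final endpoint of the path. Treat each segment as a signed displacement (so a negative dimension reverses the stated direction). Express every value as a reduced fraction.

Apply edit: d1 := 20
  d6 = d1*5 = 100
  d7 = d6 + d4*5 - d2*5 = 185/2
  d8 = d6*3 + d2 = 305
  d9 = d5/2 = 1
  d10 = d7 + d1*2 - d8/3 = 185/6
  d11 = d5 - d8 = -303
  d12 = d1/5 = 4
Walk from origin (0, 0):
  seg 1: up by d1 = 20 → (0, 20)
  seg 2: left by d5 = 2 → (-2, 20)
  seg 3: up by d10 = 185/6 → (-2, 305/6)
  seg 4: down by d1 = 20 → (-2, 185/6)
  seg 5: down by d9 = 1 → (-2, 179/6)
  seg 6: up by d11 = -303 → (-2, -1639/6)

d6 = 100
d7 = 185/2
d8 = 305
d9 = 1
d10 = 185/6
d11 = -303
d12 = 4
endpoint = (-2, -1639/6)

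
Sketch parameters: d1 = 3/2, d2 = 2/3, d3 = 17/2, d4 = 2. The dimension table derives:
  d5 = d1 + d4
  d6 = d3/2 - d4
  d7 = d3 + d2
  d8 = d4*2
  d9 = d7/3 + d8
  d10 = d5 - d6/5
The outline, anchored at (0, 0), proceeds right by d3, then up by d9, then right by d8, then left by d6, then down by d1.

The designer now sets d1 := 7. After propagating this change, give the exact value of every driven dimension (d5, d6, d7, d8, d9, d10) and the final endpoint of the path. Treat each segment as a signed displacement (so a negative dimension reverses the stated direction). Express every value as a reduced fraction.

Apply edit: d1 := 7
  d5 = d1 + d4 = 9
  d6 = d3/2 - d4 = 9/4
  d7 = d3 + d2 = 55/6
  d8 = d4*2 = 4
  d9 = d7/3 + d8 = 127/18
  d10 = d5 - d6/5 = 171/20
Walk from origin (0, 0):
  seg 1: right by d3 = 17/2 → (17/2, 0)
  seg 2: up by d9 = 127/18 → (17/2, 127/18)
  seg 3: right by d8 = 4 → (25/2, 127/18)
  seg 4: left by d6 = 9/4 → (41/4, 127/18)
  seg 5: down by d1 = 7 → (41/4, 1/18)

d5 = 9
d6 = 9/4
d7 = 55/6
d8 = 4
d9 = 127/18
d10 = 171/20
endpoint = (41/4, 1/18)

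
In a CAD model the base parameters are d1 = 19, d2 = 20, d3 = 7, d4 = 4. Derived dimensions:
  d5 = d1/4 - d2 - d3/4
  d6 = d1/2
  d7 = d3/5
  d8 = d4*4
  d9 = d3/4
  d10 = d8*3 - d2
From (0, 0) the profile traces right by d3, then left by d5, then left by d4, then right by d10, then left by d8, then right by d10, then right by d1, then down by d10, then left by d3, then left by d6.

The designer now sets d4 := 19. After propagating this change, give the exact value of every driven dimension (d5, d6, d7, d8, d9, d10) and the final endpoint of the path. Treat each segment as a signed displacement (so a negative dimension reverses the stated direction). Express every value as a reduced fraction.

Apply edit: d4 := 19
  d5 = d1/4 - d2 - d3/4 = -17
  d6 = d1/2 = 19/2
  d7 = d3/5 = 7/5
  d8 = d4*4 = 76
  d9 = d3/4 = 7/4
  d10 = d8*3 - d2 = 208
Walk from origin (0, 0):
  seg 1: right by d3 = 7 → (7, 0)
  seg 2: left by d5 = -17 → (24, 0)
  seg 3: left by d4 = 19 → (5, 0)
  seg 4: right by d10 = 208 → (213, 0)
  seg 5: left by d8 = 76 → (137, 0)
  seg 6: right by d10 = 208 → (345, 0)
  seg 7: right by d1 = 19 → (364, 0)
  seg 8: down by d10 = 208 → (364, -208)
  seg 9: left by d3 = 7 → (357, -208)
  seg 10: left by d6 = 19/2 → (695/2, -208)

d5 = -17
d6 = 19/2
d7 = 7/5
d8 = 76
d9 = 7/4
d10 = 208
endpoint = (695/2, -208)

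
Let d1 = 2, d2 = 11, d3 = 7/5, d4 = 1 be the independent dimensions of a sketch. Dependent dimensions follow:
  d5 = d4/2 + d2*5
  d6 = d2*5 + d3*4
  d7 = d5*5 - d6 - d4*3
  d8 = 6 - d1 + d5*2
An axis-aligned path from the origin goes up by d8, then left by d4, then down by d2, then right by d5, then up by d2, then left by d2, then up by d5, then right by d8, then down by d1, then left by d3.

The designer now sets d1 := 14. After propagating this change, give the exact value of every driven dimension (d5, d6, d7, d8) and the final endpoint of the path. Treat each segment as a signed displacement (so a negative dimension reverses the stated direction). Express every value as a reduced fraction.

Apply edit: d1 := 14
  d5 = d4/2 + d2*5 = 111/2
  d6 = d2*5 + d3*4 = 303/5
  d7 = d5*5 - d6 - d4*3 = 2139/10
  d8 = 6 - d1 + d5*2 = 103
Walk from origin (0, 0):
  seg 1: up by d8 = 103 → (0, 103)
  seg 2: left by d4 = 1 → (-1, 103)
  seg 3: down by d2 = 11 → (-1, 92)
  seg 4: right by d5 = 111/2 → (109/2, 92)
  seg 5: up by d2 = 11 → (109/2, 103)
  seg 6: left by d2 = 11 → (87/2, 103)
  seg 7: up by d5 = 111/2 → (87/2, 317/2)
  seg 8: right by d8 = 103 → (293/2, 317/2)
  seg 9: down by d1 = 14 → (293/2, 289/2)
  seg 10: left by d3 = 7/5 → (1451/10, 289/2)

d5 = 111/2
d6 = 303/5
d7 = 2139/10
d8 = 103
endpoint = (1451/10, 289/2)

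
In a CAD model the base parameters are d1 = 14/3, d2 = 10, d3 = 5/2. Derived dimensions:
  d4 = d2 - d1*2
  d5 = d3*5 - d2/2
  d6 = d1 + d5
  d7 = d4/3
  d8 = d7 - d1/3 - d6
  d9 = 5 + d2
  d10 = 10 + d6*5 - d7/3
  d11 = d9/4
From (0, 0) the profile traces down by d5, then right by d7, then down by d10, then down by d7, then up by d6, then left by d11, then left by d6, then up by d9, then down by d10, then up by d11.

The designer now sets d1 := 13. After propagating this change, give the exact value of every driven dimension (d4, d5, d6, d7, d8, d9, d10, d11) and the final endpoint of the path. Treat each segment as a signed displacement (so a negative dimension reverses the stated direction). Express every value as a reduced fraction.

d4 = -16
d5 = 15/2
d6 = 41/2
d7 = -16/3
d8 = -181/6
d9 = 15
d10 = 2057/18
d11 = 15/4
endpoint = (-355/12, -6893/36)

Apply edit: d1 := 13
  d4 = d2 - d1*2 = -16
  d5 = d3*5 - d2/2 = 15/2
  d6 = d1 + d5 = 41/2
  d7 = d4/3 = -16/3
  d8 = d7 - d1/3 - d6 = -181/6
  d9 = 5 + d2 = 15
  d10 = 10 + d6*5 - d7/3 = 2057/18
  d11 = d9/4 = 15/4
Walk from origin (0, 0):
  seg 1: down by d5 = 15/2 → (0, -15/2)
  seg 2: right by d7 = -16/3 → (-16/3, -15/2)
  seg 3: down by d10 = 2057/18 → (-16/3, -1096/9)
  seg 4: down by d7 = -16/3 → (-16/3, -1048/9)
  seg 5: up by d6 = 41/2 → (-16/3, -1727/18)
  seg 6: left by d11 = 15/4 → (-109/12, -1727/18)
  seg 7: left by d6 = 41/2 → (-355/12, -1727/18)
  seg 8: up by d9 = 15 → (-355/12, -1457/18)
  seg 9: down by d10 = 2057/18 → (-355/12, -1757/9)
  seg 10: up by d11 = 15/4 → (-355/12, -6893/36)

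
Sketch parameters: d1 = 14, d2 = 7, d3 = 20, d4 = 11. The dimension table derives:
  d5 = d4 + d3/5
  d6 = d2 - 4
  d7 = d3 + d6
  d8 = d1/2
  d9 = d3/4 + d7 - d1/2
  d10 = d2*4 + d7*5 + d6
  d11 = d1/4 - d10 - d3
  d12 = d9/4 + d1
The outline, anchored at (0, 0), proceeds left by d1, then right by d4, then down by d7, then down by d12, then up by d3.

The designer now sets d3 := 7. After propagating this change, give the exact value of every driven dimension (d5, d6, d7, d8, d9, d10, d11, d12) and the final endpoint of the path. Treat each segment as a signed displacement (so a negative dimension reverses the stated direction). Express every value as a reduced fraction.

Apply edit: d3 := 7
  d5 = d4 + d3/5 = 62/5
  d6 = d2 - 4 = 3
  d7 = d3 + d6 = 10
  d8 = d1/2 = 7
  d9 = d3/4 + d7 - d1/2 = 19/4
  d10 = d2*4 + d7*5 + d6 = 81
  d11 = d1/4 - d10 - d3 = -169/2
  d12 = d9/4 + d1 = 243/16
Walk from origin (0, 0):
  seg 1: left by d1 = 14 → (-14, 0)
  seg 2: right by d4 = 11 → (-3, 0)
  seg 3: down by d7 = 10 → (-3, -10)
  seg 4: down by d12 = 243/16 → (-3, -403/16)
  seg 5: up by d3 = 7 → (-3, -291/16)

d5 = 62/5
d6 = 3
d7 = 10
d8 = 7
d9 = 19/4
d10 = 81
d11 = -169/2
d12 = 243/16
endpoint = (-3, -291/16)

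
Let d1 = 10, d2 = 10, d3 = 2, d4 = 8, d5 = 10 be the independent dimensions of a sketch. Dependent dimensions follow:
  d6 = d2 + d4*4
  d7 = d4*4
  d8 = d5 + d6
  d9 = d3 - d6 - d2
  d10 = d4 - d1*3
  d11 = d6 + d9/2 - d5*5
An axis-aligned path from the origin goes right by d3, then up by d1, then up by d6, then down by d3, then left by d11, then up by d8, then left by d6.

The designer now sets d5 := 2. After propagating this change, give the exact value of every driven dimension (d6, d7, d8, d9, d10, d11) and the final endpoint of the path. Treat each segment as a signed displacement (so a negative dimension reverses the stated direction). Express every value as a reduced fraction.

d6 = 42
d7 = 32
d8 = 44
d9 = -50
d10 = -22
d11 = 7
endpoint = (-47, 94)

Apply edit: d5 := 2
  d6 = d2 + d4*4 = 42
  d7 = d4*4 = 32
  d8 = d5 + d6 = 44
  d9 = d3 - d6 - d2 = -50
  d10 = d4 - d1*3 = -22
  d11 = d6 + d9/2 - d5*5 = 7
Walk from origin (0, 0):
  seg 1: right by d3 = 2 → (2, 0)
  seg 2: up by d1 = 10 → (2, 10)
  seg 3: up by d6 = 42 → (2, 52)
  seg 4: down by d3 = 2 → (2, 50)
  seg 5: left by d11 = 7 → (-5, 50)
  seg 6: up by d8 = 44 → (-5, 94)
  seg 7: left by d6 = 42 → (-47, 94)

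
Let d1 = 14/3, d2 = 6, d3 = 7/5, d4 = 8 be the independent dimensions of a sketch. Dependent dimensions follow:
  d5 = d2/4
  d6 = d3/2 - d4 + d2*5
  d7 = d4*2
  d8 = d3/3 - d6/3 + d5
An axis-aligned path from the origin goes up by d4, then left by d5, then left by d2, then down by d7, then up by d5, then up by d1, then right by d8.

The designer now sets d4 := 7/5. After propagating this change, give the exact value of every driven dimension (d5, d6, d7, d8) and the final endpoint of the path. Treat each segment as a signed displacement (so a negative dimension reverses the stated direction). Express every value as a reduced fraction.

Apply edit: d4 := 7/5
  d5 = d2/4 = 3/2
  d6 = d3/2 - d4 + d2*5 = 293/10
  d7 = d4*2 = 14/5
  d8 = d3/3 - d6/3 + d5 = -39/5
Walk from origin (0, 0):
  seg 1: up by d4 = 7/5 → (0, 7/5)
  seg 2: left by d5 = 3/2 → (-3/2, 7/5)
  seg 3: left by d2 = 6 → (-15/2, 7/5)
  seg 4: down by d7 = 14/5 → (-15/2, -7/5)
  seg 5: up by d5 = 3/2 → (-15/2, 1/10)
  seg 6: up by d1 = 14/3 → (-15/2, 143/30)
  seg 7: right by d8 = -39/5 → (-153/10, 143/30)

d5 = 3/2
d6 = 293/10
d7 = 14/5
d8 = -39/5
endpoint = (-153/10, 143/30)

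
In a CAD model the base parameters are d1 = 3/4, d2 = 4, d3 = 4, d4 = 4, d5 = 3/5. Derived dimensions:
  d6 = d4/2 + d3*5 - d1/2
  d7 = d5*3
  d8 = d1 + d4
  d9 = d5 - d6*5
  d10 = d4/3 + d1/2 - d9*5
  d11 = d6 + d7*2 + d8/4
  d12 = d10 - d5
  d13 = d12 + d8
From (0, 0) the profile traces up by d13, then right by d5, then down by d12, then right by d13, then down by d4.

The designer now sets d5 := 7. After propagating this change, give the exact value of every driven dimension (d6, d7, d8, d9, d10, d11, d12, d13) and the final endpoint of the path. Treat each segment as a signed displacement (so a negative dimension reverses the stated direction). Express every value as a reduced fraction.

d6 = 173/8
d7 = 21
d8 = 19/4
d9 = -809/8
d10 = 1522/3
d11 = 1037/16
d12 = 1501/3
d13 = 6061/12
endpoint = (6145/12, 3/4)

Apply edit: d5 := 7
  d6 = d4/2 + d3*5 - d1/2 = 173/8
  d7 = d5*3 = 21
  d8 = d1 + d4 = 19/4
  d9 = d5 - d6*5 = -809/8
  d10 = d4/3 + d1/2 - d9*5 = 1522/3
  d11 = d6 + d7*2 + d8/4 = 1037/16
  d12 = d10 - d5 = 1501/3
  d13 = d12 + d8 = 6061/12
Walk from origin (0, 0):
  seg 1: up by d13 = 6061/12 → (0, 6061/12)
  seg 2: right by d5 = 7 → (7, 6061/12)
  seg 3: down by d12 = 1501/3 → (7, 19/4)
  seg 4: right by d13 = 6061/12 → (6145/12, 19/4)
  seg 5: down by d4 = 4 → (6145/12, 3/4)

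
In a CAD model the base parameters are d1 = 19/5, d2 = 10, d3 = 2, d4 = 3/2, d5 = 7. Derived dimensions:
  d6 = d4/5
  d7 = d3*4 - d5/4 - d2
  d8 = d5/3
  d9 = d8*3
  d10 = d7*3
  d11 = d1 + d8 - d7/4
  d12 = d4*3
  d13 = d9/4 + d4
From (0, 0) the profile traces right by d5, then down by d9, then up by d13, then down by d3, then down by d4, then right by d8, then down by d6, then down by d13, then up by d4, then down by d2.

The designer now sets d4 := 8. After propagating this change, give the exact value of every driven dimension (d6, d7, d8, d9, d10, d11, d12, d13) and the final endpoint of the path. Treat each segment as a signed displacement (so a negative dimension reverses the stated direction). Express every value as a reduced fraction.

d6 = 8/5
d7 = -15/4
d8 = 7/3
d9 = 7
d10 = -45/4
d11 = 1697/240
d12 = 24
d13 = 39/4
endpoint = (28/3, -103/5)

Apply edit: d4 := 8
  d6 = d4/5 = 8/5
  d7 = d3*4 - d5/4 - d2 = -15/4
  d8 = d5/3 = 7/3
  d9 = d8*3 = 7
  d10 = d7*3 = -45/4
  d11 = d1 + d8 - d7/4 = 1697/240
  d12 = d4*3 = 24
  d13 = d9/4 + d4 = 39/4
Walk from origin (0, 0):
  seg 1: right by d5 = 7 → (7, 0)
  seg 2: down by d9 = 7 → (7, -7)
  seg 3: up by d13 = 39/4 → (7, 11/4)
  seg 4: down by d3 = 2 → (7, 3/4)
  seg 5: down by d4 = 8 → (7, -29/4)
  seg 6: right by d8 = 7/3 → (28/3, -29/4)
  seg 7: down by d6 = 8/5 → (28/3, -177/20)
  seg 8: down by d13 = 39/4 → (28/3, -93/5)
  seg 9: up by d4 = 8 → (28/3, -53/5)
  seg 10: down by d2 = 10 → (28/3, -103/5)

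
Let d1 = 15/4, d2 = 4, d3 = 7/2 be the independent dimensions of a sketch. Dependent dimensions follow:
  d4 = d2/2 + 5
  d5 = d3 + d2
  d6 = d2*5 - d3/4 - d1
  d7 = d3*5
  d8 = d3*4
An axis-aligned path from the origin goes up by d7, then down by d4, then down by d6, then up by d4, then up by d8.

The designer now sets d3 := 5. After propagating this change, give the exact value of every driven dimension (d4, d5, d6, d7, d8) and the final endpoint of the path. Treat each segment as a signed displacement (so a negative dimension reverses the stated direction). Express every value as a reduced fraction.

Apply edit: d3 := 5
  d4 = d2/2 + 5 = 7
  d5 = d3 + d2 = 9
  d6 = d2*5 - d3/4 - d1 = 15
  d7 = d3*5 = 25
  d8 = d3*4 = 20
Walk from origin (0, 0):
  seg 1: up by d7 = 25 → (0, 25)
  seg 2: down by d4 = 7 → (0, 18)
  seg 3: down by d6 = 15 → (0, 3)
  seg 4: up by d4 = 7 → (0, 10)
  seg 5: up by d8 = 20 → (0, 30)

d4 = 7
d5 = 9
d6 = 15
d7 = 25
d8 = 20
endpoint = (0, 30)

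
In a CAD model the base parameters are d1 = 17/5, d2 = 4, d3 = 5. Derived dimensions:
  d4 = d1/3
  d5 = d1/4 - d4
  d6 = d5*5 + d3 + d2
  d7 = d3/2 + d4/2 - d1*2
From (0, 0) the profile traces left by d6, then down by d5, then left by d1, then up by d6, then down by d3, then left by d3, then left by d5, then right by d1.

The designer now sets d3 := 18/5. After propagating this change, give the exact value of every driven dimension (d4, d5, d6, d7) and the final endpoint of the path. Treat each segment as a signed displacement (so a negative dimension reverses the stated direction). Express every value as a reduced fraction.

Apply edit: d3 := 18/5
  d4 = d1/3 = 17/15
  d5 = d1/4 - d4 = -17/60
  d6 = d5*5 + d3 + d2 = 371/60
  d7 = d3/2 + d4/2 - d1*2 = -133/30
Walk from origin (0, 0):
  seg 1: left by d6 = 371/60 → (-371/60, 0)
  seg 2: down by d5 = -17/60 → (-371/60, 17/60)
  seg 3: left by d1 = 17/5 → (-115/12, 17/60)
  seg 4: up by d6 = 371/60 → (-115/12, 97/15)
  seg 5: down by d3 = 18/5 → (-115/12, 43/15)
  seg 6: left by d3 = 18/5 → (-791/60, 43/15)
  seg 7: left by d5 = -17/60 → (-129/10, 43/15)
  seg 8: right by d1 = 17/5 → (-19/2, 43/15)

d4 = 17/15
d5 = -17/60
d6 = 371/60
d7 = -133/30
endpoint = (-19/2, 43/15)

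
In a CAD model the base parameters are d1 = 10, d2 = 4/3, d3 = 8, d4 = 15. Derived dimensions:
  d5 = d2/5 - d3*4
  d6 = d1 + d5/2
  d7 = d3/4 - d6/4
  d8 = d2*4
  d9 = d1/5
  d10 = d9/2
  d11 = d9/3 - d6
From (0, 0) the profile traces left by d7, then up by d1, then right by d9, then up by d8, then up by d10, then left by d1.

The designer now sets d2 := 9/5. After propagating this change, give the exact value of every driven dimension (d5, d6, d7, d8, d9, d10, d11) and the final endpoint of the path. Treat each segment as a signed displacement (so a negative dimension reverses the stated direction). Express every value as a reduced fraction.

d5 = -791/25
d6 = -291/50
d7 = 691/200
d8 = 36/5
d9 = 2
d10 = 1
d11 = 973/150
endpoint = (-2291/200, 91/5)

Apply edit: d2 := 9/5
  d5 = d2/5 - d3*4 = -791/25
  d6 = d1 + d5/2 = -291/50
  d7 = d3/4 - d6/4 = 691/200
  d8 = d2*4 = 36/5
  d9 = d1/5 = 2
  d10 = d9/2 = 1
  d11 = d9/3 - d6 = 973/150
Walk from origin (0, 0):
  seg 1: left by d7 = 691/200 → (-691/200, 0)
  seg 2: up by d1 = 10 → (-691/200, 10)
  seg 3: right by d9 = 2 → (-291/200, 10)
  seg 4: up by d8 = 36/5 → (-291/200, 86/5)
  seg 5: up by d10 = 1 → (-291/200, 91/5)
  seg 6: left by d1 = 10 → (-2291/200, 91/5)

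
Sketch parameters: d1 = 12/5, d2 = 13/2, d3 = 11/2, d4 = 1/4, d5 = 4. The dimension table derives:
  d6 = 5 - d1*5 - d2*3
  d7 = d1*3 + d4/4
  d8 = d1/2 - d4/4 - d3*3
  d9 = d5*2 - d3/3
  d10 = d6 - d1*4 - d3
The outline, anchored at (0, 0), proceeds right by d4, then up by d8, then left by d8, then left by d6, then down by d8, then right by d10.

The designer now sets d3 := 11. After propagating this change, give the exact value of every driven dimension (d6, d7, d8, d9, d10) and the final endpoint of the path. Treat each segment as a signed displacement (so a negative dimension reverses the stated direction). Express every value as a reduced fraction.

Apply edit: d3 := 11
  d6 = 5 - d1*5 - d2*3 = -53/2
  d7 = d1*3 + d4/4 = 581/80
  d8 = d1/2 - d4/4 - d3*3 = -2549/80
  d9 = d5*2 - d3/3 = 13/3
  d10 = d6 - d1*4 - d3 = -471/10
Walk from origin (0, 0):
  seg 1: right by d4 = 1/4 → (1/4, 0)
  seg 2: up by d8 = -2549/80 → (1/4, -2549/80)
  seg 3: left by d8 = -2549/80 → (2569/80, -2549/80)
  seg 4: left by d6 = -53/2 → (4689/80, -2549/80)
  seg 5: down by d8 = -2549/80 → (4689/80, 0)
  seg 6: right by d10 = -471/10 → (921/80, 0)

d6 = -53/2
d7 = 581/80
d8 = -2549/80
d9 = 13/3
d10 = -471/10
endpoint = (921/80, 0)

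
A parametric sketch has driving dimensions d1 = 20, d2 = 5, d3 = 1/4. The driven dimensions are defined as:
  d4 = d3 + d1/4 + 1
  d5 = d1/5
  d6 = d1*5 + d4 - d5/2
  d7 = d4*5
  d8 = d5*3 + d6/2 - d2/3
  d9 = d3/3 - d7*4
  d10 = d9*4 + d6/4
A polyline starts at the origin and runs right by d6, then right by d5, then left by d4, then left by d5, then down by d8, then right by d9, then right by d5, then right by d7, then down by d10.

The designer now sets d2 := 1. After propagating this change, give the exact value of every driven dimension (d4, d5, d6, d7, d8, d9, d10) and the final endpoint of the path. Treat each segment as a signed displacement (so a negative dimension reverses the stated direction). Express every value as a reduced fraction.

Apply edit: d2 := 1
  d4 = d3 + d1/4 + 1 = 25/4
  d5 = d1/5 = 4
  d6 = d1*5 + d4 - d5/2 = 417/4
  d7 = d4*5 = 125/4
  d8 = d5*3 + d6/2 - d2/3 = 1531/24
  d9 = d3/3 - d7*4 = -1499/12
  d10 = d9*4 + d6/4 = -22733/48
Walk from origin (0, 0):
  seg 1: right by d6 = 417/4 → (417/4, 0)
  seg 2: right by d5 = 4 → (433/4, 0)
  seg 3: left by d4 = 25/4 → (102, 0)
  seg 4: left by d5 = 4 → (98, 0)
  seg 5: down by d8 = 1531/24 → (98, -1531/24)
  seg 6: right by d9 = -1499/12 → (-323/12, -1531/24)
  seg 7: right by d5 = 4 → (-275/12, -1531/24)
  seg 8: right by d7 = 125/4 → (25/3, -1531/24)
  seg 9: down by d10 = -22733/48 → (25/3, 6557/16)

d4 = 25/4
d5 = 4
d6 = 417/4
d7 = 125/4
d8 = 1531/24
d9 = -1499/12
d10 = -22733/48
endpoint = (25/3, 6557/16)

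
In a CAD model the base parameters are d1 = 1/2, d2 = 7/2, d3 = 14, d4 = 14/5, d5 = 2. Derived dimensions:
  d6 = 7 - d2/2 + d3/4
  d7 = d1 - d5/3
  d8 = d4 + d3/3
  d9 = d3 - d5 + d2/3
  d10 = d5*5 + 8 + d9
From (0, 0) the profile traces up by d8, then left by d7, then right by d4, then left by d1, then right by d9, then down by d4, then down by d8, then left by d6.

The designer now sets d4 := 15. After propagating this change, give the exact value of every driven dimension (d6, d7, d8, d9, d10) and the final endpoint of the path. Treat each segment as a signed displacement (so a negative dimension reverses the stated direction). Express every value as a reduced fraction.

Apply edit: d4 := 15
  d6 = 7 - d2/2 + d3/4 = 35/4
  d7 = d1 - d5/3 = -1/6
  d8 = d4 + d3/3 = 59/3
  d9 = d3 - d5 + d2/3 = 79/6
  d10 = d5*5 + 8 + d9 = 187/6
Walk from origin (0, 0):
  seg 1: up by d8 = 59/3 → (0, 59/3)
  seg 2: left by d7 = -1/6 → (1/6, 59/3)
  seg 3: right by d4 = 15 → (91/6, 59/3)
  seg 4: left by d1 = 1/2 → (44/3, 59/3)
  seg 5: right by d9 = 79/6 → (167/6, 59/3)
  seg 6: down by d4 = 15 → (167/6, 14/3)
  seg 7: down by d8 = 59/3 → (167/6, -15)
  seg 8: left by d6 = 35/4 → (229/12, -15)

d6 = 35/4
d7 = -1/6
d8 = 59/3
d9 = 79/6
d10 = 187/6
endpoint = (229/12, -15)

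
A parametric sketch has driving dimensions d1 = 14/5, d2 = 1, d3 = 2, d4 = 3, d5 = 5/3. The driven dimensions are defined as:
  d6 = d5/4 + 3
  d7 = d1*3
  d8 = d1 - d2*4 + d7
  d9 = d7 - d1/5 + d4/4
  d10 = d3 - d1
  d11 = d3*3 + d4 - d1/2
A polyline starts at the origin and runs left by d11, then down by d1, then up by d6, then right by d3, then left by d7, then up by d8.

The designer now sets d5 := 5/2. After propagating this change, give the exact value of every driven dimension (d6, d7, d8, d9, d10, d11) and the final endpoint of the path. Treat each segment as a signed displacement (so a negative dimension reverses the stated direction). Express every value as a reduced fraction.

d6 = 29/8
d7 = 42/5
d8 = 36/5
d9 = 859/100
d10 = -4/5
d11 = 38/5
endpoint = (-14, 321/40)

Apply edit: d5 := 5/2
  d6 = d5/4 + 3 = 29/8
  d7 = d1*3 = 42/5
  d8 = d1 - d2*4 + d7 = 36/5
  d9 = d7 - d1/5 + d4/4 = 859/100
  d10 = d3 - d1 = -4/5
  d11 = d3*3 + d4 - d1/2 = 38/5
Walk from origin (0, 0):
  seg 1: left by d11 = 38/5 → (-38/5, 0)
  seg 2: down by d1 = 14/5 → (-38/5, -14/5)
  seg 3: up by d6 = 29/8 → (-38/5, 33/40)
  seg 4: right by d3 = 2 → (-28/5, 33/40)
  seg 5: left by d7 = 42/5 → (-14, 33/40)
  seg 6: up by d8 = 36/5 → (-14, 321/40)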